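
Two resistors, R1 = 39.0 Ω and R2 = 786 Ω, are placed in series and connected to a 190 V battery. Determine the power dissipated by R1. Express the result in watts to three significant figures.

2.07 W

The current is common to all series resistors; compute it, then apply P = I²R for the target.
R_total = 39.0 + 786 = 825.0 Ω
I = V / R_total = 190 / 825.0 = 0.2303 A
P_R1 = I² × R1 = (0.2303)² × 39.0 = 2.069 W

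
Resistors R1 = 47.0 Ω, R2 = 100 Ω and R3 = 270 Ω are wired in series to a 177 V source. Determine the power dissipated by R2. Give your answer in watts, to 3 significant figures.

Every series element carries the same I. Get I from the total resistance, then P = I² × R2.
R_total = 47.0 + 100 + 270 = 417.0 Ω
I = V / R_total = 177 / 417.0 = 0.4245 A
P_R2 = I² × R2 = (0.4245)² × 100 = 18.02 W

18.0 W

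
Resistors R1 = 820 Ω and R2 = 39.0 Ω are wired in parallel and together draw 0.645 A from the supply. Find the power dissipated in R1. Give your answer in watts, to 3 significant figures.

Only the total current is stated, so first find the parallel equivalent to get the voltage across the combination.
1/R_eq = 1/820 + 1/39.0 ⇒ R_eq = 37.23 Ω
V = I_total × R_eq = 0.6450 × 37.23 = 24.01 V
P_R1 = V² / R1 = (24.01)² / 820 = 0.7032 W

0.703 W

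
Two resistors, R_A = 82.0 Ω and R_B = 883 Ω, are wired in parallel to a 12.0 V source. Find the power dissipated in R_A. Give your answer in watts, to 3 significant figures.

The supply voltage appears across each parallel branch — just use P = V²/R_A.
P_R_A = V² / R_A = (12.0)² / 82.0 Ω = 1.756 W

1.76 W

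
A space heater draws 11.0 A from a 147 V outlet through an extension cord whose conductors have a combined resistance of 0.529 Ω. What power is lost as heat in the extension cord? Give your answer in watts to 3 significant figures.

Only the current and the line resistance are needed for the I²R loss.
The extension cord carries the full 11.0 A.
P_line = I² R_line = (11.00)² × 0.529 = 64.01 W

64.0 W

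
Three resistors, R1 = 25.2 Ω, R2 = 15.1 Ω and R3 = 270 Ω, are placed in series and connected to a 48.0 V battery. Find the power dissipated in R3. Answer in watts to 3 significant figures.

The current is common to all series resistors; compute it, then apply P = I²R for the target.
R_total = 25.2 + 15.1 + 270 = 310.3 Ω
I = V / R_total = 48.0 / 310.3 = 0.1547 A
P_R3 = I² × R3 = (0.1547)² × 270 = 6.461 W

6.46 W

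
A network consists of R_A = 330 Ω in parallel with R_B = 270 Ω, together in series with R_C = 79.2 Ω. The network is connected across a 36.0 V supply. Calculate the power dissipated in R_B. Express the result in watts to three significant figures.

Combine R_A and R_B into their parallel equivalent first, reducing the network to two series resistors.
R_p = (330×270)/(330+270) = 148.5 Ω
R_total = R_p + 79.2 = 148.5 + 79.2 = 227.7 Ω
I = V / R_total = 36.0 / 227.7 = 0.1581 A
Voltage across the parallel pair: V_p = I × R_p = 0.1581 × 148.5 = 23.48 V
Use P = V²/R for R_B with V = V_p.
P_R_B = (23.48)² / 270 = 2.042 W

2.04 W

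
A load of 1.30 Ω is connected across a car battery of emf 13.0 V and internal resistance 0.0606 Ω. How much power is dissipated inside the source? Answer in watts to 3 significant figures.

The source's internal resistance is just another series element carrying I; its dissipation is I²r.
I = ε / (r + R) = 13.0 / (0.0606 + 1.30) = 9.555 A
P_int = I² r = (9.555)² × 0.0606 = 5.532 W

5.53 W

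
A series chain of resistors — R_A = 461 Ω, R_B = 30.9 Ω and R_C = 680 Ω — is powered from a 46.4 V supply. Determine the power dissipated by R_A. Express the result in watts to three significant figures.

0.723 W

In a series string the same current flows through every resistor — find that current, then P = I²R for the one we want.
R_total = 461 + 30.9 + 680 = 1172 Ω
I = V / R_total = 46.4 / 1172 = 0.03959 A
P_R_A = I² × R_A = (0.03959)² × 461 = 0.7227 W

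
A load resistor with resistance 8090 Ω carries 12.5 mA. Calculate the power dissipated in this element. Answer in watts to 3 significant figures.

With I and R stated, P = I²R applies in one step.
P = (0.01250 A)² × 8090 Ω = 1.264 W

1.26 W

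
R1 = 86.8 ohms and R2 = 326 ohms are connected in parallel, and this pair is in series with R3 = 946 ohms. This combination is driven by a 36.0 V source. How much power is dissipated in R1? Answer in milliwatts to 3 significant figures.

68.2 mW

Collapse the R1‖R2 pair into one equivalent R_p; then R_p and R3 form a series string.
R_p = (86.8×326)/(86.8+326) = 68.55 Ω
R_total = R_p + 946 = 68.55 + 946 = 1015 Ω
I = V / R_total = 36.0 / 1015 = 0.03548 A
Voltage across the parallel pair: V_p = I × R_p = 0.03548 × 68.55 = 2.432 V
R1 sits across V_p; its power is V_p²/R.
P_R1 = (2.432)² / 86.8 = 0.06816 W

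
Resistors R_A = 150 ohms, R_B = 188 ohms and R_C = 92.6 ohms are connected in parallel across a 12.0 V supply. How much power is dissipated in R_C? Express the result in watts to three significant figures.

1.56 W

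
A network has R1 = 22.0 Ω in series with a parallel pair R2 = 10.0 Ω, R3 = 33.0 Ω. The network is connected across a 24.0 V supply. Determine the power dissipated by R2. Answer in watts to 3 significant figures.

Replace R2 and R3 with their parallel equivalent so the circuit becomes R1 in series with R_p.
R_p = (10.0×33.0)/(10.0+33.0) = 7.674 Ω
R_total = 22.0 + 7.674 = 29.67 Ω
I = V / R_total = 24.0 / 29.67 = 0.8088 A
Voltage across the parallel pair: V_p = I × R_p = 0.8088 × 7.674 = 6.207 V
R2 is across V_p, so use P = V²/R for that branch.
P_R2 = (6.207)² / 10.0 = 3.853 W

3.85 W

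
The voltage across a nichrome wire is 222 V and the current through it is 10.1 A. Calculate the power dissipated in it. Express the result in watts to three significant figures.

2240 W

Since both terminal voltage and current are stated, P = V I gives the power in one step.
P = 222 V × 10.10 A = 2242 W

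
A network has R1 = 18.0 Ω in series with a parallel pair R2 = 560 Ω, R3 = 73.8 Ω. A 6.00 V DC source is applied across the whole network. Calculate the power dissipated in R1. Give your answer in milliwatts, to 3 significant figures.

First combine the parallel branches into one equivalent R_p, then R1 + R_p is a series pair.
R_p = (560×73.8)/(560+73.8) = 65.21 Ω
R_total = 18.0 + 65.21 = 83.21 Ω
I = V / R_total = 6.00 / 83.21 = 0.07211 A
R1 is in the main series path, so its power is I²R1.
P_R1 = (0.07211)² × 18.0 = 0.09360 W

93.6 mW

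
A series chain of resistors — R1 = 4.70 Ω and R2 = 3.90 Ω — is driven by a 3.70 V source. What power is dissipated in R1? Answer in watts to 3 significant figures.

The current is common to all series resistors; compute it, then apply P = I²R for the target.
R_total = 4.70 + 3.90 = 8.600 Ω
I = V / R_total = 3.70 / 8.600 = 0.4302 A
P_R1 = I² × R1 = (0.4302)² × 4.70 = 0.8700 W

0.870 W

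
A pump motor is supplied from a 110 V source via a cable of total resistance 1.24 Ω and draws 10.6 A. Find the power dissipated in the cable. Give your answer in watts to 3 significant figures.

139 W

The cable is a series resistance carrying the load current; its dissipation is I²R_line.
The cable carries the full 10.6 A.
P_line = I² R_line = (10.60)² × 1.24 = 139.3 W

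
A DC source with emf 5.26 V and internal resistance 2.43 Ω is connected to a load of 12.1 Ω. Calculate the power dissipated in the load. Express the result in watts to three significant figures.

1.59 W

The internal resistance and the load are in series, so the same I flows through both; get I from ε/(r+R), then I²R for the load.
I = ε / (r + R) = 5.26 / (2.43 + 12.1) = 0.3620 A
P_load = I² R = (0.3620)² × 12.1 = 1.586 W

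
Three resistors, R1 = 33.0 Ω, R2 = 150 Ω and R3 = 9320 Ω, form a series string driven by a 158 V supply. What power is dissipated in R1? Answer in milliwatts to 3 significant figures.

Series elements share the same current, so find I first, then use P = I²R.
R_total = 33.0 + 150 + 9320 = 9503 Ω
I = V / R_total = 158 / 9503 = 0.01663 A
P_R1 = I² × R1 = (0.01663)² × 33.0 = 0.009122 W

9.12 mW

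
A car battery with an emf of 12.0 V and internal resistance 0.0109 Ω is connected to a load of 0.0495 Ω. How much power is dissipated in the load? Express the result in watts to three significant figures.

Load and internal resistance form a series loop — compute the loop current, then the load power via I²R.
I = ε / (r + R) = 12.0 / (0.0109 + 0.0495) = 198.7 A
P_load = I² R = (198.7)² × 0.0495 = 1954 W

1950 W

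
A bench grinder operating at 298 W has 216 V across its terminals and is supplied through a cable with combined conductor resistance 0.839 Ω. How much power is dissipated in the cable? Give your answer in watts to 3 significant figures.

The cable is a series resistance carrying the load current; its dissipation is I²R_line.
I = P / V = 298 / 216 = 1.380 A through the cable.
P_line = I² R_line = (1.380)² × 0.839 = 1.597 W

1.60 W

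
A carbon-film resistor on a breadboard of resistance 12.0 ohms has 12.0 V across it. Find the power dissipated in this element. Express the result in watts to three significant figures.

12.0 W

We know the drop across the element and its resistance — P = V²/R, one step.
P = (12.0 V)² / 12.0 Ω = 12.00 W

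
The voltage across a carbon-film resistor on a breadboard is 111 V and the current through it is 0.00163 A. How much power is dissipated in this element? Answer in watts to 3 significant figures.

0.181 W

Since both terminal voltage and current are stated, P = V I gives the power in one step.
P = 111 V × 0.001630 A = 0.1809 W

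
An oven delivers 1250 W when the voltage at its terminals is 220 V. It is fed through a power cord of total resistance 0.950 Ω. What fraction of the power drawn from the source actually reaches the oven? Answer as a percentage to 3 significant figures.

97.6 %

I = P / V = 1250 / 220 = 5.682 A through the power cord.
P_line = I² R_line = (5.682)² × 0.950 = 30.67 W
P_source = P_load + P_line = 1250 + 30.67 = 1281 W
η = P_load / P_source = 1250 / 1281 = 0.9761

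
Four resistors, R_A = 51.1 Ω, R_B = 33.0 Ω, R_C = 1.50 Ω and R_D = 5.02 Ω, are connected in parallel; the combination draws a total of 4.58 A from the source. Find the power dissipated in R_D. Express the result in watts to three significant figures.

Only the total current is stated, so first find the parallel equivalent to get the voltage across the combination.
1/R_eq = 1/51.1 + 1/33.0 + 1/1.50 + 1/5.02 ⇒ R_eq = 1.092 Ω
V = I_total × R_eq = 4.580 × 1.092 = 5.001 V
P_R_D = V² / R_D = (5.001)² / 5.02 = 4.983 W

4.98 W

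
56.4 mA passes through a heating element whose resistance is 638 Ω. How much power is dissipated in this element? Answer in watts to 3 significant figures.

Current and resistance are given, so P = I²R is the direct form.
P = (0.05640 A)² × 638 Ω = 2.029 W

2.03 W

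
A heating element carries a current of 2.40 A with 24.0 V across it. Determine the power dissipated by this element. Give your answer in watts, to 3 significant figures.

57.6 W

V and I are known directly — P = V I, no intermediate step needed.
P = 24.0 V × 2.400 A = 57.60 W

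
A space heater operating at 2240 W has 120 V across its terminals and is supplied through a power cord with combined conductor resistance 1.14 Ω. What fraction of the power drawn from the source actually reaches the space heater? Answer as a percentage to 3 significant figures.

I = P / V = 2240 / 120 = 18.67 A through the power cord.
P_line = I² R_line = (18.67)² × 1.14 = 397.2 W
P_source = P_load + P_line = 2240 + 397.2 = 2637 W
η = P_load / P_source = 2240 / 2637 = 0.8494

84.9 %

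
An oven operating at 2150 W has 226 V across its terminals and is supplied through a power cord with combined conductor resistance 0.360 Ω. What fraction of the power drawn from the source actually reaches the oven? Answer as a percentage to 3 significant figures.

I = P / V = 2150 / 226 = 9.513 A through the power cord.
P_line = I² R_line = (9.513)² × 0.360 = 32.58 W
P_source = P_load + P_line = 2150 + 32.58 = 2183 W
η = P_load / P_source = 2150 / 2183 = 0.9851

98.5 %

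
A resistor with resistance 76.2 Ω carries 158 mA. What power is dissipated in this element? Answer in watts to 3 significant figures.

1.90 W

With I and R stated, P = I²R applies in one step.
P = (0.1580 A)² × 76.2 Ω = 1.902 W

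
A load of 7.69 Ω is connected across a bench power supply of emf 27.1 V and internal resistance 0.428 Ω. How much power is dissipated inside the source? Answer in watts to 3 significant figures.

The source's internal resistance is just another series element carrying I; its dissipation is I²r.
I = ε / (r + R) = 27.1 / (0.428 + 7.69) = 3.338 A
P_int = I² r = (3.338)² × 0.428 = 4.770 W

4.77 W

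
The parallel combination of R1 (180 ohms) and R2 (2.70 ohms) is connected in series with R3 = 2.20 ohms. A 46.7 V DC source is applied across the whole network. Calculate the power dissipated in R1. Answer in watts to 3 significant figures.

Collapse the R1‖R2 pair into one equivalent R_p; then R_p and R3 form a series string.
R_p = (180×2.70)/(180+2.70) = 2.660 Ω
R_total = R_p + 2.20 = 2.660 + 2.20 = 4.860 Ω
I = V / R_total = 46.7 / 4.860 = 9.609 A
Voltage across the parallel pair: V_p = I × R_p = 9.609 × 2.660 = 25.56 V
R1 has V_p across it, so P = V_p²/R1.
P_R1 = (25.56)² / 180 = 3.630 W

3.63 W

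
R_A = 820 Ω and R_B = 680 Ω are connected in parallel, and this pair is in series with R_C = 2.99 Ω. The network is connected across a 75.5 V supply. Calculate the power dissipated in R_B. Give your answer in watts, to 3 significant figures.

Collapse the R_A‖R_B pair into one equivalent R_p; then R_p and R_C form a series string.
R_p = (820×680)/(820+680) = 371.7 Ω
R_total = R_p + 2.99 = 371.7 + 2.99 = 374.7 Ω
I = V / R_total = 75.5 / 374.7 = 0.2015 A
Voltage across the parallel pair: V_p = I × R_p = 0.2015 × 371.7 = 74.90 V
R_B sits across V_p; its power is V_p²/R.
P_R_B = (74.90)² / 680 = 8.249 W

8.25 W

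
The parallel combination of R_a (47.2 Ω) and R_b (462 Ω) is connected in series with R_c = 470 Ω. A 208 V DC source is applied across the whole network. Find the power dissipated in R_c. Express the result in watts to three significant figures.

77.3 W

First find R_p for the parallel pair, then treat R_p + R_c as a series loop.
R_p = (47.2×462)/(47.2+462) = 42.82 Ω
R_total = R_p + 470 = 42.82 + 470 = 512.8 Ω
I = V / R_total = 208 / 512.8 = 0.4056 A
R_c is the series element, so its power is I²R.
P_R_c = (0.4056)² × 470 = 77.32 W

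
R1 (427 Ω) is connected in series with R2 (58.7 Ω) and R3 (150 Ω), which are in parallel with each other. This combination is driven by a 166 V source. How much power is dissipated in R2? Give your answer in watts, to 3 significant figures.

3.80 W

Replace R2 and R3 with their parallel equivalent so the circuit becomes R1 in series with R_p.
R_p = (58.7×150)/(58.7+150) = 42.19 Ω
R_total = 427 + 42.19 = 469.2 Ω
I = V / R_total = 166 / 469.2 = 0.3538 A
Voltage across the parallel pair: V_p = I × R_p = 0.3538 × 42.19 = 14.93 V
With V_p across R2, its power is V_p²/R2.
P_R2 = (14.93)² / 58.7 = 3.796 W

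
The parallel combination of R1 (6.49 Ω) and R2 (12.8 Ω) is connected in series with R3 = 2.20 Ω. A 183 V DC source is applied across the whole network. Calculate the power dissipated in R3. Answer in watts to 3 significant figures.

First find R_p for the parallel pair, then treat R_p + R3 as a series loop.
R_p = (6.49×12.8)/(6.49+12.8) = 4.306 Ω
R_total = R_p + 2.20 = 4.306 + 2.20 = 6.506 Ω
I = V / R_total = 183 / 6.506 = 28.13 A
All the supply current flows through R3; use P = I²R3.
P_R3 = (28.13)² × 2.20 = 1740 W

1740 W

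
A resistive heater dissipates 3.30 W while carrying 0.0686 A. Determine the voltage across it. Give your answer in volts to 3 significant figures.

48.1 V

Inverting the appropriate power form: V = P / I.
V = 3.30 / 0.06860 = 48.10 V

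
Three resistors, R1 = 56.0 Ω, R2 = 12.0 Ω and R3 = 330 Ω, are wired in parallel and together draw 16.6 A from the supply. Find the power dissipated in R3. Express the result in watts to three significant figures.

76.9 W

Parallel branches share V, not I — compute V via R_eq, then use V²/R for the target branch.
1/R_eq = 1/56.0 + 1/12.0 + 1/330 ⇒ R_eq = 9.595 Ω
V = I_total × R_eq = 16.60 × 9.595 = 159.3 V
P_R3 = V² / R3 = (159.3)² / 330 = 76.88 W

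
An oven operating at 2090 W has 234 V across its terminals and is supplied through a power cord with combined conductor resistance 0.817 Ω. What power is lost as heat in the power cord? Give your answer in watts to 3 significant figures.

Line loss is just I²R for the cable — we know both I and R_line directly.
I = P / V = 2090 / 234 = 8.932 A through the power cord.
P_line = I² R_line = (8.932)² × 0.817 = 65.18 W

65.2 W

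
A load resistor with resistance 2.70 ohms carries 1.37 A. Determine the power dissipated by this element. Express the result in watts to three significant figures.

Current and resistance are given, so P = I²R is the direct form.
P = (1.370 A)² × 2.70 Ω = 5.068 W

5.07 W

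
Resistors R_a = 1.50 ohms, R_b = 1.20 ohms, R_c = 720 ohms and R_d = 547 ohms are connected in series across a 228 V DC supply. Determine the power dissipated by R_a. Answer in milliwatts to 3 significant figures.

48.4 mW

Every series element carries the same I. Get I from the total resistance, then P = I² × R_a.
R_total = 1.50 + 1.20 + 720 + 547 = 1270 Ω
I = V / R_total = 228 / 1270 = 0.1796 A
P_R_a = I² × R_a = (0.1796)² × 1.50 = 0.04837 W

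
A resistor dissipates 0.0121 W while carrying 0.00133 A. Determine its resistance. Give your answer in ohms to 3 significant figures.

6840 Ω

From P = V I = I²R = V²/R, with the two given quantities we get R = P / I².
R = 0.0121 / (0.001330)² = 6840 Ω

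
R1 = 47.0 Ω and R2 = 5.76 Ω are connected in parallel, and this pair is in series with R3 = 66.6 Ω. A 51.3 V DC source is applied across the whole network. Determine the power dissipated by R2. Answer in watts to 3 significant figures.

2.34 W

Collapse the R1‖R2 pair into one equivalent R_p; then R_p and R3 form a series string.
R_p = (47.0×5.76)/(47.0+5.76) = 5.131 Ω
R_total = R_p + 66.6 = 5.131 + 66.6 = 71.73 Ω
I = V / R_total = 51.3 / 71.73 = 0.7152 A
Voltage across the parallel pair: V_p = I × R_p = 0.7152 × 5.131 = 3.670 V
R2 sits across V_p; its power is V_p²/R.
P_R2 = (3.670)² / 5.76 = 2.338 W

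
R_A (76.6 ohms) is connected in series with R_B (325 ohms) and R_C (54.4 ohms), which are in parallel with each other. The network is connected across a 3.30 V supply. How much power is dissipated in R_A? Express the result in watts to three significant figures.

Replace R_B and R_C with their parallel equivalent so the circuit becomes R_A in series with R_p.
R_p = (325×54.4)/(325+54.4) = 46.60 Ω
R_total = 76.6 + 46.60 = 123.2 Ω
I = V / R_total = 3.30 / 123.2 = 0.02679 A
The full supply current passes through R_A: P = I²R.
P_R_A = (0.02679)² × 76.6 = 0.05496 W

0.0550 W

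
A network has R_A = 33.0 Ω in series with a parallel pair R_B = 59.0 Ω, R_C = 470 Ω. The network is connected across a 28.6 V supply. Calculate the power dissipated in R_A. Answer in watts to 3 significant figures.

Reduce the parallel pair to R_p first; the network is then a simple series string.
R_p = (59.0×470)/(59.0+470) = 52.42 Ω
R_total = 33.0 + 52.42 = 85.42 Ω
I = V / R_total = 28.6 / 85.42 = 0.3348 A
R_A is in the main series path, so its power is I²R_A.
P_R_A = (0.3348)² × 33.0 = 3.699 W

3.70 W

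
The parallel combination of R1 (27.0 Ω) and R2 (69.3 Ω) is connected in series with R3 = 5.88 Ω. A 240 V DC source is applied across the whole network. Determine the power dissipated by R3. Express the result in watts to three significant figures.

Combine R1 and R2 into their parallel equivalent first, reducing the network to two series resistors.
R_p = (27.0×69.3)/(27.0+69.3) = 19.43 Ω
R_total = R_p + 5.88 = 19.43 + 5.88 = 25.31 Ω
I = V / R_total = 240 / 25.31 = 9.482 A
All the supply current flows through R3; use P = I²R3.
P_R3 = (9.482)² × 5.88 = 528.7 W

529 W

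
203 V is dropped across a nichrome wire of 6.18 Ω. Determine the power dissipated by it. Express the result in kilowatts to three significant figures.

6.67 kW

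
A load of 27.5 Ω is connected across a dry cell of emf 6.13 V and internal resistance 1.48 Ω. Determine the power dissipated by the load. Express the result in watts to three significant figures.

Find the circuit current first, then P = I²R for the load (series elements share I).
I = ε / (r + R) = 6.13 / (1.48 + 27.5) = 0.2115 A
P_load = I² R = (0.2115)² × 27.5 = 1.230 W

1.23 W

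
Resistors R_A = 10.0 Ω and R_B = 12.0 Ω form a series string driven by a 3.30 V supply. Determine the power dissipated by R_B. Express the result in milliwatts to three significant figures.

270 mW

Series elements share the same current, so find I first, then use P = I²R.
R_total = 10.0 + 12.0 = 22.00 Ω
I = V / R_total = 3.30 / 22.00 = 0.1500 A
P_R_B = I² × R_B = (0.1500)² × 12.0 = 0.2700 W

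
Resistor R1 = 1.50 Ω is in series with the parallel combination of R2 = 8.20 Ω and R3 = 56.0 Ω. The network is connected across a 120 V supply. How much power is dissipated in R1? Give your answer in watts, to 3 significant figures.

Replace R2 and R3 with their parallel equivalent so the circuit becomes R1 in series with R_p.
R_p = (8.20×56.0)/(8.20+56.0) = 7.153 Ω
R_total = 1.50 + 7.153 = 8.653 Ω
I = V / R_total = 120 / 8.653 = 13.87 A
All the current flows through R1; use P = I²R.
P_R1 = (13.87)² × 1.50 = 288.5 W

289 W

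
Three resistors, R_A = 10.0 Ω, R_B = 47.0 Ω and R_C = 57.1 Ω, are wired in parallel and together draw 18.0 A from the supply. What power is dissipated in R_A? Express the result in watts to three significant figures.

1680 W

The branches share the same voltage, but only the total current is given — find V from the equivalent resistance first.
1/R_eq = 1/10.0 + 1/47.0 + 1/57.1 ⇒ R_eq = 7.205 Ω
V = I_total × R_eq = 18.00 × 7.205 = 129.7 V
P_R_A = V² / R_A = (129.7)² / 10.0 = 1682 W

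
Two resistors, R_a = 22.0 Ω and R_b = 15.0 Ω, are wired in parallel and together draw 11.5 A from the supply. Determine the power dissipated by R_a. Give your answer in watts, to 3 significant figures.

Parallel branches share V, not I — compute V via R_eq, then use V²/R for the target branch.
1/R_eq = 1/22.0 + 1/15.0 ⇒ R_eq = 8.919 Ω
V = I_total × R_eq = 11.50 × 8.919 = 102.6 V
P_R_a = V² / R_a = (102.6)² / 22.0 = 478.2 W

478 W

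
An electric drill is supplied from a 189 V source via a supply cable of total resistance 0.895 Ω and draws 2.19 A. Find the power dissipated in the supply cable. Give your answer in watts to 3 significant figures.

The supply cable is a series resistance carrying the load current; its dissipation is I²R_line.
The supply cable carries the full 2.19 A.
P_line = I² R_line = (2.190)² × 0.895 = 4.293 W

4.29 W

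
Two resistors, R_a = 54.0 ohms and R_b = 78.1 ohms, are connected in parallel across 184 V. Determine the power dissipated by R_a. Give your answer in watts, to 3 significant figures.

627 W

Every branch has 184 V across it, so for R_a the power is simply V²/R.
P_R_a = V² / R_a = (184)² / 54.0 Ω = 627.0 W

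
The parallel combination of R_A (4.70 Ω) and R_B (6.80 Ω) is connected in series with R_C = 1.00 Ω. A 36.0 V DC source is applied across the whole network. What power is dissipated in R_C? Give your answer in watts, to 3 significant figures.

First find R_p for the parallel pair, then treat R_p + R_C as a series loop.
R_p = (4.70×6.80)/(4.70+6.80) = 2.779 Ω
R_total = R_p + 1.00 = 2.779 + 1.00 = 3.779 Ω
I = V / R_total = 36.0 / 3.779 = 9.526 A
R_C is the series element, so its power is I²R.
P_R_C = (9.526)² × 1.00 = 90.74 W

90.7 W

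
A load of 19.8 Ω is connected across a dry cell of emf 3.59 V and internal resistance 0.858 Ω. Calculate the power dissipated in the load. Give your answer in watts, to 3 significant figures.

0.598 W

The internal resistance and the load are in series, so the same I flows through both; get I from ε/(r+R), then I²R for the load.
I = ε / (r + R) = 3.59 / (0.858 + 19.8) = 0.1738 A
P_load = I² R = (0.1738)² × 19.8 = 0.5980 W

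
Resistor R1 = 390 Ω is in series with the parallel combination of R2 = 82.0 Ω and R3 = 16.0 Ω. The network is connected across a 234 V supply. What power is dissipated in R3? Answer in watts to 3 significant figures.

Reduce the parallel pair to R_p first; the network is then a simple series string.
R_p = (82.0×16.0)/(82.0+16.0) = 13.39 Ω
R_total = 390 + 13.39 = 403.4 Ω
I = V / R_total = 234 / 403.4 = 0.5801 A
Voltage across the parallel pair: V_p = I × R_p = 0.5801 × 13.39 = 7.766 V
With V_p across R3, its power is V_p²/R3.
P_R3 = (7.766)² / 16.0 = 3.769 W

3.77 W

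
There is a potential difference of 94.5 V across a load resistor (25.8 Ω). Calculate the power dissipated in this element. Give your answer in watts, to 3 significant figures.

Voltage and resistance are given, so P = V²/R is the one-step route.
P = (94.5 V)² / 25.8 Ω = 346.1 W

346 W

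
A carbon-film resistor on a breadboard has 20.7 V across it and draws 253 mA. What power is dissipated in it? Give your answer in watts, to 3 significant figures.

With V and I both given, power follows immediately from P = V I.
P = 20.7 V × 0.2530 A = 5.237 W

5.24 W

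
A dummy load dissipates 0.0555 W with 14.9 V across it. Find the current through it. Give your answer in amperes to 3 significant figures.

0.00372 A

From P = V I = I²R = V²/R, with the two given quantities we get I = P / V.
I = 0.0555 / 14.9 = 0.003725 A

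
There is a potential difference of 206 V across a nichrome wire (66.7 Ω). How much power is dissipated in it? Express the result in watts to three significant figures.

636 W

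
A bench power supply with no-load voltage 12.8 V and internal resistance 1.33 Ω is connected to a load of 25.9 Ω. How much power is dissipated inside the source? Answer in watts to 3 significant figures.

Internal loss is I²r, with I set by the total series resistance r+R.
I = ε / (r + R) = 12.8 / (1.33 + 25.9) = 0.4701 A
P_int = I² r = (0.4701)² × 1.33 = 0.2939 W

0.294 W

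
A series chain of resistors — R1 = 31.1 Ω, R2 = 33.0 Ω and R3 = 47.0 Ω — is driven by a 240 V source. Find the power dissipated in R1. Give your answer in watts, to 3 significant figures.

Every series element carries the same I. Get I from the total resistance, then P = I² × R1.
R_total = 31.1 + 33.0 + 47.0 = 111.1 Ω
I = V / R_total = 240 / 111.1 = 2.160 A
P_R1 = I² × R1 = (2.160)² × 31.1 = 145.1 W

145 W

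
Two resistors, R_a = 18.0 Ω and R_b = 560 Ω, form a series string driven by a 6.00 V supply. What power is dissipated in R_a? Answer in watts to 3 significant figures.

0.00194 W

In a series string the same current flows through every resistor — find that current, then P = I²R for the one we want.
R_total = 18.0 + 560 = 578.0 Ω
I = V / R_total = 6.00 / 578.0 = 0.01038 A
P_R_a = I² × R_a = (0.01038)² × 18.0 = 0.001940 W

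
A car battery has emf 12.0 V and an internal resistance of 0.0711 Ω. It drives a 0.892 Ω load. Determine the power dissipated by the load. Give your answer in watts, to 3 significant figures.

Load and internal resistance form a series loop — compute the loop current, then the load power via I²R.
I = ε / (r + R) = 12.0 / (0.0711 + 0.892) = 12.46 A
P_load = I² R = (12.46)² × 0.892 = 138.5 W

138 W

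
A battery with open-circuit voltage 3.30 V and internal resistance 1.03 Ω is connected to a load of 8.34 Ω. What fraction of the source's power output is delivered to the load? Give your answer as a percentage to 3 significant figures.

89.0 %

The source delivers εI, of which I²R reaches the load and I²r is lost; since I is common, η = R/(R+r).
η = R / (R + r) = 8.34 / (8.34 + 1.03) = 0.8901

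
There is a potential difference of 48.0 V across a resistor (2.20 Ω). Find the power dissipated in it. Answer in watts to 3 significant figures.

1050 W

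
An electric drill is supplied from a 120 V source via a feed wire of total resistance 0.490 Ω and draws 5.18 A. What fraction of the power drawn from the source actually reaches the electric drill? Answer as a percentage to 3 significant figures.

The feed wire carries the full 5.18 A.
P_line = I² R_line = (5.180)² × 0.490 = 13.15 W
P_source = V I = 120 × 5.180 = 621.6 W; P_load = 608.5 W
η = P_load / P_source = 608.5 / 621.6 = 0.9788

97.9 %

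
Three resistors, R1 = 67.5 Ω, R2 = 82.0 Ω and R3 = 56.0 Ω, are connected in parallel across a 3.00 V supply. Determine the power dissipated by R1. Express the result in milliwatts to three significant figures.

133 mW

R1 sits directly across the source, so P = V²/R with V = 3.00 V.
P_R1 = V² / R1 = (3.00)² / 67.5 Ω = 0.1333 W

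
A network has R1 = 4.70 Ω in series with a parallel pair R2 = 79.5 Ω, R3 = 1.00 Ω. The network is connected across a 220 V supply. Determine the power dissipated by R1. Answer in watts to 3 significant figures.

7030 W

Collapse R2‖R3 to a single equivalent, reducing the network to two series elements.
R_p = (79.5×1.00)/(79.5+1.00) = 0.9876 Ω
R_total = 4.70 + 0.9876 = 5.688 Ω
I = V / R_total = 220 / 5.688 = 38.68 A
All the current flows through R1; use P = I²R.
P_R1 = (38.68)² × 4.70 = 7032 W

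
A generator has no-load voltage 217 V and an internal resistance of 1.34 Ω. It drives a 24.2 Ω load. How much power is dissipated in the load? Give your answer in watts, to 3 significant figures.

1750 W

Load and internal resistance form a series loop — compute the loop current, then the load power via I²R.
I = ε / (r + R) = 217 / (1.34 + 24.2) = 8.496 A
P_load = I² R = (8.496)² × 24.2 = 1747 W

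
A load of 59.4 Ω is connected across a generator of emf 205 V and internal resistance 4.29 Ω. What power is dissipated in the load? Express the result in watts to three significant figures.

The internal resistance and the load are in series, so the same I flows through both; get I from ε/(r+R), then I²R for the load.
I = ε / (r + R) = 205 / (4.29 + 59.4) = 3.219 A
P_load = I² R = (3.219)² × 59.4 = 615.4 W

615 W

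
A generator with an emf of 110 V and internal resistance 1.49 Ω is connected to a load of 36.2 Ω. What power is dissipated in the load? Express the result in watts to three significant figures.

The internal resistance and the load are in series, so the same I flows through both; get I from ε/(r+R), then I²R for the load.
I = ε / (r + R) = 110 / (1.49 + 36.2) = 2.919 A
P_load = I² R = (2.919)² × 36.2 = 308.3 W

308 W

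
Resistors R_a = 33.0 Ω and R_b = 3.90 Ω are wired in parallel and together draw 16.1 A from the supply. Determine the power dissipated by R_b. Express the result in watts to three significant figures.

The branches share the same voltage, but only the total current is given — find V from the equivalent resistance first.
1/R_eq = 1/33.0 + 1/3.90 ⇒ R_eq = 3.488 Ω
V = I_total × R_eq = 16.10 × 3.488 = 56.15 V
P_R_b = V² / R_b = (56.15)² / 3.90 = 808.5 W

809 W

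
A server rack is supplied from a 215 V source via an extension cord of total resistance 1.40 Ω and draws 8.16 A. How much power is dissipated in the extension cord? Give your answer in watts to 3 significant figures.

Only the current and the line resistance are needed for the I²R loss.
The extension cord carries the full 8.16 A.
P_line = I² R_line = (8.160)² × 1.40 = 93.22 W

93.2 W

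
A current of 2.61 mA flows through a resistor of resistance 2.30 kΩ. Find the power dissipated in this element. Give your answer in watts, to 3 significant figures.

With I and R stated, P = I²R applies in one step.
P = (0.002610 A)² × 2300 Ω = 0.01567 W

0.0157 W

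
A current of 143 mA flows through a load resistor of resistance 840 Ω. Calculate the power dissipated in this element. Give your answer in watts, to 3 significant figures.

Knowing I and R, the power is just I²R — no need to find V first.
P = (0.1430 A)² × 840 Ω = 17.18 W

17.2 W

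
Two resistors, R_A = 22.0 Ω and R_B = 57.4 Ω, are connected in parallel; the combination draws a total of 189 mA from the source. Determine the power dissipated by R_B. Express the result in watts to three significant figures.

Parallel branches share V, not I — compute V via R_eq, then use V²/R for the target branch.
1/R_eq = 1/22.0 + 1/57.4 ⇒ R_eq = 15.90 Ω
V = I_total × R_eq = 0.1890 × 15.90 = 3.006 V
P_R_B = V² / R_B = (3.006)² / 57.4 = 0.1574 W

0.157 W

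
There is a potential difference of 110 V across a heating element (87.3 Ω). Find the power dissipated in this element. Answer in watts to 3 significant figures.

139 W

V and R are stated; P = V²/R avoids computing the current.
P = (110 V)² / 87.3 Ω = 138.6 W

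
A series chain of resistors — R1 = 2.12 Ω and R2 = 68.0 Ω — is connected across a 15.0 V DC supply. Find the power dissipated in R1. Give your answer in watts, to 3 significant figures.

In a series string the same current flows through every resistor — find that current, then P = I²R for the one we want.
R_total = 2.12 + 68.0 = 70.12 Ω
I = V / R_total = 15.0 / 70.12 = 0.2139 A
P_R1 = I² × R1 = (0.2139)² × 2.12 = 0.09701 W

0.0970 W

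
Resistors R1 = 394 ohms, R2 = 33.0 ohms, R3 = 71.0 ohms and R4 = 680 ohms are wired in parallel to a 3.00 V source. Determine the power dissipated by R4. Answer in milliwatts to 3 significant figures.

The supply voltage appears across each parallel branch — just use P = V²/R4.
P_R4 = V² / R4 = (3.00)² / 680 Ω = 0.01324 W

13.2 mW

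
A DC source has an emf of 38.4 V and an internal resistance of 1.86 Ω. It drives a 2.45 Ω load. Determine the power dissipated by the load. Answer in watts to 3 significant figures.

The internal resistance and the load are in series, so the same I flows through both; get I from ε/(r+R), then I²R for the load.
I = ε / (r + R) = 38.4 / (1.86 + 2.45) = 8.910 A
P_load = I² R = (8.910)² × 2.45 = 194.5 W

194 W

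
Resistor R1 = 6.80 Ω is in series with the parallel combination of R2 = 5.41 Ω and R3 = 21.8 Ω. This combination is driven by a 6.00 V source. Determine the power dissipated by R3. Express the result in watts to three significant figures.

0.250 W

First combine the parallel branches into one equivalent R_p, then R1 + R_p is a series pair.
R_p = (5.41×21.8)/(5.41+21.8) = 4.334 Ω
R_total = 6.80 + 4.334 = 11.13 Ω
I = V / R_total = 6.00 / 11.13 = 0.5389 A
Voltage across the parallel pair: V_p = I × R_p = 0.5389 × 4.334 = 2.336 V
With V_p across R3, its power is V_p²/R3.
P_R3 = (2.336)² / 21.8 = 0.2502 W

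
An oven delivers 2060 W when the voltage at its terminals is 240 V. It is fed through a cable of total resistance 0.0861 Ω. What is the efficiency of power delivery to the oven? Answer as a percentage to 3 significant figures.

99.7 %

I = P / V = 2060 / 240 = 8.583 A through the cable.
P_line = I² R_line = (8.583)² × 0.0861 = 6.343 W
P_source = P_load + P_line = 2060 + 6.343 = 2066 W
η = P_load / P_source = 2060 / 2066 = 0.9969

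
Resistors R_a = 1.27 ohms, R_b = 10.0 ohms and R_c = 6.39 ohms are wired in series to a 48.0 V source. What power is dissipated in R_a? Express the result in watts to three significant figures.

9.38 W

Series elements share the same current, so find I first, then use P = I²R.
R_total = 1.27 + 10.0 + 6.39 = 17.66 Ω
I = V / R_total = 48.0 / 17.66 = 2.718 A
P_R_a = I² × R_a = (2.718)² × 1.27 = 9.382 W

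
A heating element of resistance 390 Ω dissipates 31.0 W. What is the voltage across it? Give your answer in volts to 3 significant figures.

Rearranging the power relation for the two known quantities gives V = √(P R).
V = √(31.0 × 390) = 110.0 V

110 V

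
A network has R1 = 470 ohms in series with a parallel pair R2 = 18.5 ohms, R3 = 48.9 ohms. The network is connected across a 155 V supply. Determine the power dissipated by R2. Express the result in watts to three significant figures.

1.00 W

Replace R2 and R3 with their parallel equivalent so the circuit becomes R1 in series with R_p.
R_p = (18.5×48.9)/(18.5+48.9) = 13.42 Ω
R_total = 470 + 13.42 = 483.4 Ω
I = V / R_total = 155 / 483.4 = 0.3206 A
Voltage across the parallel pair: V_p = I × R_p = 0.3206 × 13.42 = 4.304 V
R2 sees V_p directly, so P = V_p² / R2.
P_R2 = (4.304)² / 18.5 = 1.001 W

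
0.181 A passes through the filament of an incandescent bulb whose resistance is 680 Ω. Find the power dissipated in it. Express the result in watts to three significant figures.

Current and resistance are given, so P = I²R is the direct form.
P = (0.1810 A)² × 680 Ω = 22.28 W

22.3 W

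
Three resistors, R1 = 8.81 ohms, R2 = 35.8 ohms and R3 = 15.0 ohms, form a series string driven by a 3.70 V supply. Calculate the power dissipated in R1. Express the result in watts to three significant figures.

0.0339 W

The current is common to all series resistors; compute it, then apply P = I²R for the target.
R_total = 8.81 + 35.8 + 15.0 = 59.61 Ω
I = V / R_total = 3.70 / 59.61 = 0.06207 A
P_R1 = I² × R1 = (0.06207)² × 8.81 = 0.03394 W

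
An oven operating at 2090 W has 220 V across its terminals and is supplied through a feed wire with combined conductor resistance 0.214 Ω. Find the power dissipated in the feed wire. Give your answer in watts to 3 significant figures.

19.3 W

Only the current and the line resistance are needed for the I²R loss.
I = P / V = 2090 / 220 = 9.500 A through the feed wire.
P_line = I² R_line = (9.500)² × 0.214 = 19.31 W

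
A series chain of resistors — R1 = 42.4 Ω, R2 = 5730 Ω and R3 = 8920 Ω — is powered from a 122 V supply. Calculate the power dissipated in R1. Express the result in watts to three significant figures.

0.00292 W

In a series string the same current flows through every resistor — find that current, then P = I²R for the one we want.
R_total = 42.4 + 5730 + 8920 = 14690 Ω
I = V / R_total = 122 / 14690 = 0.008304 A
P_R1 = I² × R1 = (0.008304)² × 42.4 = 0.002923 W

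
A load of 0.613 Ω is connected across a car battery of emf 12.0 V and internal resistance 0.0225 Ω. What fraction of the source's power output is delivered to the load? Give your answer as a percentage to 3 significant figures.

96.5 %

The source delivers εI, of which I²R reaches the load and I²r is lost; since I is common, η = R/(R+r).
η = R / (R + r) = 0.613 / (0.613 + 0.0225) = 0.9646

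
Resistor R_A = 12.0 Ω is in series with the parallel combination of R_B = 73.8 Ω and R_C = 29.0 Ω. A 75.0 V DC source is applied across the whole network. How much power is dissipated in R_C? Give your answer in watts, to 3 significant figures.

Replace R_B and R_C with their parallel equivalent so the circuit becomes R_A in series with R_p.
R_p = (73.8×29.0)/(73.8+29.0) = 20.82 Ω
R_total = 12.0 + 20.82 = 32.82 Ω
I = V / R_total = 75.0 / 32.82 = 2.285 A
Voltage across the parallel pair: V_p = I × R_p = 2.285 × 20.82 = 47.58 V
R_C is across V_p, so use P = V²/R for that branch.
P_R_C = (47.58)² / 29.0 = 78.05 W

78.1 W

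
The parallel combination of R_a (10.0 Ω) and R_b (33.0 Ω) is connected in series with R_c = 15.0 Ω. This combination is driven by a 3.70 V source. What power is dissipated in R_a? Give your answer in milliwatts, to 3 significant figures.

157 mW

First find R_p for the parallel pair, then treat R_p + R_c as a series loop.
R_p = (10.0×33.0)/(10.0+33.0) = 7.674 Ω
R_total = R_p + 15.0 = 7.674 + 15.0 = 22.67 Ω
I = V / R_total = 3.70 / 22.67 = 0.1632 A
Voltage across the parallel pair: V_p = I × R_p = 0.1632 × 7.674 = 1.252 V
Use P = V²/R for R_a with V = V_p.
P_R_a = (1.252)² / 10.0 = 0.1568 W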